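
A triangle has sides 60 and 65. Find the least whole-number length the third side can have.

6

The third side must be strictly greater than |60 − 65| = 5.
The smallest integer above 5 is 6.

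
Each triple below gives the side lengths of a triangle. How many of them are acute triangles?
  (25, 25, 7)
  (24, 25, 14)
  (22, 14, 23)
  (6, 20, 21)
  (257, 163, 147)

3

(25,25,7): 7²+25² = 674 > 625 = 25² → acute
(24,25,14): 14²+24² = 772 > 625 = 25² → acute
(22,14,23): 14²+22² = 680 > 529 = 23² → acute
(6,20,21): 6²+20² = 436 < 441 = 21² → obtuse
(257,163,147): 147²+163² = 48178 < 66049 = 257² → obtuse
3 of the 5 are acute.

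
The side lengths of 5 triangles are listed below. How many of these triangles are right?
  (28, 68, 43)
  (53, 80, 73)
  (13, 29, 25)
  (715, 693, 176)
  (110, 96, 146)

2

(28,68,43): 28²+43² = 2633 < 4624 = 68² → obtuse
(53,80,73): 53²+73² = 8138 > 6400 = 80² → acute
(13,29,25): 13²+25² = 794 < 841 = 29² → obtuse
(715,693,176): 176²+693² = 511225 = 715² → right
(110,96,146): 96²+110² = 21316 = 146² → right
2 of the 5 are right.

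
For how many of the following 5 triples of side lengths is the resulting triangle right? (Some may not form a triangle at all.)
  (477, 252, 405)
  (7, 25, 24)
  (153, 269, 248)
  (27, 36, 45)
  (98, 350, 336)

(477,252,405): 252²+405² = 227529 = 477² → right
(7,25,24): 7²+24² = 625 = 25² → right
(153,269,248): 153²+248² = 84913 > 72361 = 269² → acute
(27,36,45): 27²+36² = 2025 = 45² → right
(98,350,336): 98²+336² = 122500 = 350² → right
4 of the 5 are right.

4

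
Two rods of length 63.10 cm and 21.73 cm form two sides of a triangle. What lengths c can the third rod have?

41.37 < c < 84.83 (cm)

By the triangle inequality, c must be less than 63.10 + 21.73 = 84.83 and greater than |63.10 − 21.73| = 41.37.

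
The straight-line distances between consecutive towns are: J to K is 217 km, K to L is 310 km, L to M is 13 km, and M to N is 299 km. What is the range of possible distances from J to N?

The maximum is all hops collinear in one direction: 217 + 310 + 13 + 299 = 839.
The longest hop is 310; the others sum to 529. Since 310 ≤ 529, the path can fold back on itself completely, so the minimum distance is 0.

0 ≤ JN ≤ 839 km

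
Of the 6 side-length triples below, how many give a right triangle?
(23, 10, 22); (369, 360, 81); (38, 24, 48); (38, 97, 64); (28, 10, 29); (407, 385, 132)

(23,10,22): 10²+22² = 584 > 529 = 23² → acute
(369,360,81): 81²+360² = 136161 = 369² → right
(38,24,48): 24²+38² = 2020 < 2304 = 48² → obtuse
(38,97,64): 38²+64² = 5540 < 9409 = 97² → obtuse
(28,10,29): 10²+28² = 884 > 841 = 29² → acute
(407,385,132): 132²+385² = 165649 = 407² → right
2 of the 6 are right.

2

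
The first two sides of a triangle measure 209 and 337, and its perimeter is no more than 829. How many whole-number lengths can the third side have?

Triangle inequality: 128 < x < 546. Perimeter ≤ 829 gives x ≤ 829 − 209 − 337 = 283.
So 128 < x ≤ 283; integers 129 through 283: 155 values.

155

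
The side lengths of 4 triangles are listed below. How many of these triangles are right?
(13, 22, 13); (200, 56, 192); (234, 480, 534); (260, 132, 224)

3

(13,22,13): 13²+13² = 338 < 484 = 22² → obtuse
(200,56,192): 56²+192² = 40000 = 200² → right
(234,480,534): 234²+480² = 285156 = 534² → right
(260,132,224): 132²+224² = 67600 = 260² → right
3 of the 4 are right.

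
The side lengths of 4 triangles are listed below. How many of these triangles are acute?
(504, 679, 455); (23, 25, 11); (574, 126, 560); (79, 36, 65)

(504,679,455): 455²+504² = 461041 = 679² → right
(23,25,11): 11²+23² = 650 > 625 = 25² → acute
(574,126,560): 126²+560² = 329476 = 574² → right
(79,36,65): 36²+65² = 5521 < 6241 = 79² → obtuse
1 of the 4 is acute.

1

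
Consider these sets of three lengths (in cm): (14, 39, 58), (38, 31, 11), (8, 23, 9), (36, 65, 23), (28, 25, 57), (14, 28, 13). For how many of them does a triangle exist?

(14,39,58): 14+39 ≤ 58 → not valid
(11,31,38): 11+31 > 38 → valid
(8,9,23): 8+9 ≤ 23 → not valid
(23,36,65): 23+36 ≤ 65 → not valid
(25,28,57): 25+28 ≤ 57 → not valid
(13,14,28): 13+14 ≤ 28 → not valid
1 of the 6 triples forms a triangle.

1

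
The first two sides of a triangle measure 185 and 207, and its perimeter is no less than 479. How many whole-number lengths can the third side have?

Triangle inequality: 22 < x < 392. Perimeter ≥ 479 gives x ≥ 479 − 185 − 207 = 87.
So 87 ≤ x < 392; integers 87 through 391: 305 values.

305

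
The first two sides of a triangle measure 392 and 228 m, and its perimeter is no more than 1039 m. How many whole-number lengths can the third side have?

255

Triangle inequality: 164 < x < 620. Perimeter ≤ 1039 gives x ≤ 1039 − 392 − 228 = 419.
So 164 < x ≤ 419; integers 165 through 419: 255 values.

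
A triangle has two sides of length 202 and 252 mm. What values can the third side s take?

50 < s < 454 (mm)

By the triangle inequality, s must be less than 202 + 252 = 454 and greater than |202 − 252| = 50.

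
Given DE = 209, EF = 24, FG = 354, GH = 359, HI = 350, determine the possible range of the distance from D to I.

The maximum is all hops collinear in one direction: 209 + 24 + 354 + 359 + 350 = 1296.
The longest hop is 359; the others sum to 937. Since 359 ≤ 937, the path can fold back on itself completely, so the minimum distance is 0.

0 ≤ DI ≤ 1296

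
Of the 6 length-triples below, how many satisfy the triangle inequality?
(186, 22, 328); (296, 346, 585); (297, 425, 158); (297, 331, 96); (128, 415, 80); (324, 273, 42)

(22,186,328): 22+186 ≤ 328 → not valid
(296,346,585): 296+346 > 585 → valid
(158,297,425): 158+297 > 425 → valid
(96,297,331): 96+297 > 331 → valid
(80,128,415): 80+128 ≤ 415 → not valid
(42,273,324): 42+273 ≤ 324 → not valid
3 of the 6 triples form a triangle.

3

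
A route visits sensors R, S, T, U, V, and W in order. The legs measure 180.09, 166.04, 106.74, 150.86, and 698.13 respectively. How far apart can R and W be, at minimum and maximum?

94.40 ≤ RW ≤ 1301.86

The maximum is all hops collinear in one direction: 180.09 + 166.04 + 106.74 + 150.86 + 698.13 = 1301.86.
The longest hop is 698.13; the others sum to 603.73. Folding the others back against it leaves at least 698.13 − 603.73 = 94.40.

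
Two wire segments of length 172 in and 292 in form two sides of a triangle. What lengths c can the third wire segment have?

120 < c < 464 (in)

By the triangle inequality, c must be less than 172 + 292 = 464 and greater than |172 − 292| = 120.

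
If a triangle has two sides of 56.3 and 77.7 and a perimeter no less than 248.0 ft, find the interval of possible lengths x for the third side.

Triangle inequality alone gives 21.4 < x < 134.0.
The perimeter condition gives x ≥ 248.0 − 56.3 − 77.7 = 114.0.
Intersecting the two: 114.0 ≤ x < 134.0.

114.0 ≤ x < 134.0 ft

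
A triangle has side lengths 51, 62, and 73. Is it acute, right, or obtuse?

acute

Compare the square of the longest side to the sum of squares of the other two: 51² + 62² = 6445 > 5329 = 73².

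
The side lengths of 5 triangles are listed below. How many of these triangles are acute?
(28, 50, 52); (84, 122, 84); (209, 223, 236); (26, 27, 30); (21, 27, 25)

(28,50,52): 28²+50² = 3284 > 2704 = 52² → acute
(84,122,84): 84²+84² = 14112 < 14884 = 122² → obtuse
(209,223,236): 209²+223² = 93410 > 55696 = 236² → acute
(26,27,30): 26²+27² = 1405 > 900 = 30² → acute
(21,27,25): 21²+25² = 1066 > 729 = 27² → acute
4 of the 5 are acute.

4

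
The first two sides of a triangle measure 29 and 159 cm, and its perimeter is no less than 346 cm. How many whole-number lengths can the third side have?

Triangle inequality: 130 < x < 188. Perimeter ≥ 346 gives x ≥ 346 − 29 − 159 = 158.
So 158 ≤ x < 188; integers 158 through 187: 30 values.

30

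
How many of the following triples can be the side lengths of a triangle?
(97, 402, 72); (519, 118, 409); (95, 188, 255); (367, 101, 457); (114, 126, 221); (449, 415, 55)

(72,97,402): 72+97 ≤ 402 → not valid
(118,409,519): 118+409 > 519 → valid
(95,188,255): 95+188 > 255 → valid
(101,367,457): 101+367 > 457 → valid
(114,126,221): 114+126 > 221 → valid
(55,415,449): 55+415 > 449 → valid
5 of the 6 triples form a triangle.

5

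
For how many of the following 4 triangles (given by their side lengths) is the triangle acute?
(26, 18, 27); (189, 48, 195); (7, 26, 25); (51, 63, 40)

2

(26,18,27): 18²+26² = 1000 > 729 = 27² → acute
(189,48,195): 48²+189² = 38025 = 195² → right
(7,26,25): 7²+25² = 674 < 676 = 26² → obtuse
(51,63,40): 40²+51² = 4201 > 3969 = 63² → acute
2 of the 4 are acute.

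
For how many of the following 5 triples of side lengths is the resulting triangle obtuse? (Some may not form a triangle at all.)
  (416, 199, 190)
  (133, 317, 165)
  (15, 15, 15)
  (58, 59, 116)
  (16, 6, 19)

2

(416,199,190): 190+199 ≤ 416, not a triangle
(133,317,165): 133+165 ≤ 317, not a triangle
(15,15,15): 15²+15² = 450 > 225 = 15² → acute
(58,59,116): 58²+59² = 6845 < 13456 = 116² → obtuse
(16,6,19): 6²+16² = 292 < 361 = 19² → obtuse
2 of the 5 are obtuse.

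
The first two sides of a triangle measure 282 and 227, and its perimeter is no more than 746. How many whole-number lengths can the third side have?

Triangle inequality: 55 < x < 509. Perimeter ≤ 746 gives x ≤ 746 − 282 − 227 = 237.
So 55 < x ≤ 237; integers 56 through 237: 182 values.

182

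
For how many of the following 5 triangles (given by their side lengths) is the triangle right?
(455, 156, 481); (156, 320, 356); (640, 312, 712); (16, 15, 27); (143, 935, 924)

4

(455,156,481): 156²+455² = 231361 = 481² → right
(156,320,356): 156²+320² = 126736 = 356² → right
(640,312,712): 312²+640² = 506944 = 712² → right
(16,15,27): 15²+16² = 481 < 729 = 27² → obtuse
(143,935,924): 143²+924² = 874225 = 935² → right
4 of the 5 are right.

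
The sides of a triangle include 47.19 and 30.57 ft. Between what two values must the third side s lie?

By the triangle inequality, s must be less than 47.19 + 30.57 = 77.76 and greater than |47.19 − 30.57| = 16.62.

16.62 < s < 77.76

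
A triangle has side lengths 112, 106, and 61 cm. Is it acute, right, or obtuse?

acute

Compare the square of the longest side to the sum of squares of the other two: 61² + 106² = 14957 > 12544 = 112².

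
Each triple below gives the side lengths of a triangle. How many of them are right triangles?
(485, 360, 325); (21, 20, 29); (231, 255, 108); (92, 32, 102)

3

(485,360,325): 325²+360² = 235225 = 485² → right
(21,20,29): 20²+21² = 841 = 29² → right
(231,255,108): 108²+231² = 65025 = 255² → right
(92,32,102): 32²+92² = 9488 < 10404 = 102² → obtuse
3 of the 4 are right.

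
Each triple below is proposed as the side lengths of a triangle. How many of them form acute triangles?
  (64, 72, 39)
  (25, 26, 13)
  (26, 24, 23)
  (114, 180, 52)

3

(64,72,39): 39²+64² = 5617 > 5184 = 72² → acute
(25,26,13): 13²+25² = 794 > 676 = 26² → acute
(26,24,23): 23²+24² = 1105 > 676 = 26² → acute
(114,180,52): 52+114 ≤ 180, not a triangle
3 of the 4 are acute.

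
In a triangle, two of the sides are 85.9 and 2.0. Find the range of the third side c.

By the triangle inequality, c must be less than 85.9 + 2.0 = 87.9 and greater than |85.9 − 2.0| = 83.9.

83.9 < c < 87.9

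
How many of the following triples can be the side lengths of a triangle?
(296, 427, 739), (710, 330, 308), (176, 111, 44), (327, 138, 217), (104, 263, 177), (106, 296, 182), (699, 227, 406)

2

(296,427,739): 296+427 ≤ 739 → not valid
(308,330,710): 308+330 ≤ 710 → not valid
(44,111,176): 44+111 ≤ 176 → not valid
(138,217,327): 138+217 > 327 → valid
(104,177,263): 104+177 > 263 → valid
(106,182,296): 106+182 ≤ 296 → not valid
(227,406,699): 227+406 ≤ 699 → not valid
2 of the 7 triples form a triangle.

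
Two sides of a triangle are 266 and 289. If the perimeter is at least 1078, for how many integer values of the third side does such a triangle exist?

Triangle inequality: 23 < x < 555. Perimeter ≥ 1078 gives x ≥ 1078 − 266 − 289 = 523.
So 523 ≤ x < 555; integers 523 through 554: 32 values.

32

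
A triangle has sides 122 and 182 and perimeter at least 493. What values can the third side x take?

Triangle inequality alone gives 60 < x < 304.
The perimeter condition gives x ≥ 493 − 122 − 182 = 189.
Intersecting the two: 189 ≤ x < 304.

189 ≤ x < 304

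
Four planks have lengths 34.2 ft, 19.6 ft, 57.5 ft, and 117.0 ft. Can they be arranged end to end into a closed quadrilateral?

No

For a quadrilateral, each side must be shorter than the sum of the others.
Here the longest side is 117.0, but the remaining 3 sides sum to only 111.3.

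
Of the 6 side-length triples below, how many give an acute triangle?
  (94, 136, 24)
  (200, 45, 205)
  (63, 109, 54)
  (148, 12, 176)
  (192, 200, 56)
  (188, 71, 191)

1

(94,136,24): 24+94 ≤ 136, not a triangle
(200,45,205): 45²+200² = 42025 = 205² → right
(63,109,54): 54²+63² = 6885 < 11881 = 109² → obtuse
(148,12,176): 12+148 ≤ 176, not a triangle
(192,200,56): 56²+192² = 40000 = 200² → right
(188,71,191): 71²+188² = 40385 > 36481 = 191² → acute
1 of the 6 is acute.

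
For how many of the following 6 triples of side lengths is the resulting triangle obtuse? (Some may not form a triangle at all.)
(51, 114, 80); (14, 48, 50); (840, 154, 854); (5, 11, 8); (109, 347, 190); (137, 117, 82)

2

(51,114,80): 51²+80² = 9001 < 12996 = 114² → obtuse
(14,48,50): 14²+48² = 2500 = 50² → right
(840,154,854): 154²+840² = 729316 = 854² → right
(5,11,8): 5²+8² = 89 < 121 = 11² → obtuse
(109,347,190): 109+190 ≤ 347, not a triangle
(137,117,82): 82²+117² = 20413 > 18769 = 137² → acute
2 of the 6 are obtuse.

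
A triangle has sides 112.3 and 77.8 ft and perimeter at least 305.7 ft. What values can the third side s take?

Triangle inequality alone gives 34.5 < s < 190.1.
The perimeter condition gives s ≥ 305.7 − 112.3 − 77.8 = 115.6.
Intersecting the two: 115.6 ≤ s < 190.1.

115.6 ≤ s < 190.1 ft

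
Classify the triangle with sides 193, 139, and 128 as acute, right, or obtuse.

Compare the square of the longest side to the sum of squares of the other two: 128² + 139² = 35705 < 37249 = 193².

obtuse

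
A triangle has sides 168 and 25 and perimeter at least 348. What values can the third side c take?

155 ≤ c < 193

Triangle inequality alone gives 143 < c < 193.
The perimeter condition gives c ≥ 348 − 168 − 25 = 155.
Intersecting the two: 155 ≤ c < 193.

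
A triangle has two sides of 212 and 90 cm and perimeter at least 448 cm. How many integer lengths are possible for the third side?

156

Triangle inequality: 122 < x < 302. Perimeter ≥ 448 gives x ≥ 448 − 212 − 90 = 146.
So 146 ≤ x < 302; integers 146 through 301: 156 values.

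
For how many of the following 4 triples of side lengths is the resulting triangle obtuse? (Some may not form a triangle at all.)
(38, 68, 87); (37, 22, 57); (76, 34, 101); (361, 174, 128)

3

(38,68,87): 38²+68² = 6068 < 7569 = 87² → obtuse
(37,22,57): 22²+37² = 1853 < 3249 = 57² → obtuse
(76,34,101): 34²+76² = 6932 < 10201 = 101² → obtuse
(361,174,128): 128+174 ≤ 361, not a triangle
3 of the 4 are obtuse.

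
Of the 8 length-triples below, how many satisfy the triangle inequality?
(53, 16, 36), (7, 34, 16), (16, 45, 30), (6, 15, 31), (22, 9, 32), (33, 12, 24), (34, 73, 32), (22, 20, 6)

3

(16,36,53): 16+36 ≤ 53 → not valid
(7,16,34): 7+16 ≤ 34 → not valid
(16,30,45): 16+30 > 45 → valid
(6,15,31): 6+15 ≤ 31 → not valid
(9,22,32): 9+22 ≤ 32 → not valid
(12,24,33): 12+24 > 33 → valid
(32,34,73): 32+34 ≤ 73 → not valid
(6,20,22): 6+20 > 22 → valid
3 of the 8 triples form a triangle.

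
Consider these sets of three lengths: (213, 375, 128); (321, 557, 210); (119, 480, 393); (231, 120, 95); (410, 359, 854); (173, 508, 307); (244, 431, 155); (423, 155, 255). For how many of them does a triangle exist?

(128,213,375): 128+213 ≤ 375 → not valid
(210,321,557): 210+321 ≤ 557 → not valid
(119,393,480): 119+393 > 480 → valid
(95,120,231): 95+120 ≤ 231 → not valid
(359,410,854): 359+410 ≤ 854 → not valid
(173,307,508): 173+307 ≤ 508 → not valid
(155,244,431): 155+244 ≤ 431 → not valid
(155,255,423): 155+255 ≤ 423 → not valid
1 of the 8 triples forms a triangle.

1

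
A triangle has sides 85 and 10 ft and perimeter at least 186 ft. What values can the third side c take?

Triangle inequality alone gives 75 < c < 95.
The perimeter condition gives c ≥ 186 − 85 − 10 = 91.
Intersecting the two: 91 ≤ c < 95.

91 ≤ c < 95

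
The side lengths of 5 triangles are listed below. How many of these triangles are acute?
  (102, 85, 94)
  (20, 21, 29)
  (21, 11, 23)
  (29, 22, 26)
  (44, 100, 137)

3

(102,85,94): 85²+94² = 16061 > 10404 = 102² → acute
(20,21,29): 20²+21² = 841 = 29² → right
(21,11,23): 11²+21² = 562 > 529 = 23² → acute
(29,22,26): 22²+26² = 1160 > 841 = 29² → acute
(44,100,137): 44²+100² = 11936 < 18769 = 137² → obtuse
3 of the 5 are acute.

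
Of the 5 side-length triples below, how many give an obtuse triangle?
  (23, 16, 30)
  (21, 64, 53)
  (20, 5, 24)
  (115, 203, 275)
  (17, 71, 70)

(23,16,30): 16²+23² = 785 < 900 = 30² → obtuse
(21,64,53): 21²+53² = 3250 < 4096 = 64² → obtuse
(20,5,24): 5²+20² = 425 < 576 = 24² → obtuse
(115,203,275): 115²+203² = 54434 < 75625 = 275² → obtuse
(17,71,70): 17²+70² = 5189 > 5041 = 71² → acute
4 of the 5 are obtuse.

4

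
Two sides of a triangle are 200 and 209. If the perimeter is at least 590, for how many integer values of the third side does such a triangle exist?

Triangle inequality: 9 < x < 409. Perimeter ≥ 590 gives x ≥ 590 − 200 − 209 = 181.
So 181 ≤ x < 409; integers 181 through 408: 228 values.

228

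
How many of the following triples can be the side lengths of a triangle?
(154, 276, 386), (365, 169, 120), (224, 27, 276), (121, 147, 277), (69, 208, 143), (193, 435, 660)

2

(154,276,386): 154+276 > 386 → valid
(120,169,365): 120+169 ≤ 365 → not valid
(27,224,276): 27+224 ≤ 276 → not valid
(121,147,277): 121+147 ≤ 277 → not valid
(69,143,208): 69+143 > 208 → valid
(193,435,660): 193+435 ≤ 660 → not valid
2 of the 6 triples form a triangle.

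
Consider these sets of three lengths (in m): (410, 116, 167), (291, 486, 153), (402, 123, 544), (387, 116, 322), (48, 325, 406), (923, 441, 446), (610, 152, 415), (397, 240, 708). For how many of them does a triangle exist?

1

(116,167,410): 116+167 ≤ 410 → not valid
(153,291,486): 153+291 ≤ 486 → not valid
(123,402,544): 123+402 ≤ 544 → not valid
(116,322,387): 116+322 > 387 → valid
(48,325,406): 48+325 ≤ 406 → not valid
(441,446,923): 441+446 ≤ 923 → not valid
(152,415,610): 152+415 ≤ 610 → not valid
(240,397,708): 240+397 ≤ 708 → not valid
1 of the 8 triples forms a triangle.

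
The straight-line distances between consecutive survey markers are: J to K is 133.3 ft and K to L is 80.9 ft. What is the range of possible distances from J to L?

52.4 ≤ JL ≤ 214.2 ft

By the triangle inequality, |133.3 − 80.9| ≤ JL ≤ 133.3 + 80.9.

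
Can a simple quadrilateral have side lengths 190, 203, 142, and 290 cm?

Yes

A quadrilateral exists iff every side is shorter than the sum of the others — equivalently, the longest side is less than the sum of the rest.
Longest side 290 < 535 (sum of the remaining 3), so yes.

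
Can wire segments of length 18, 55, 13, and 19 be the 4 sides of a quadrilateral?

For a quadrilateral, each side must be shorter than the sum of the others.
Here the longest side is 55, but the remaining 3 sides sum to only 50.

No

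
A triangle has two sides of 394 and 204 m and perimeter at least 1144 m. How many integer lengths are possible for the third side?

52

Triangle inequality: 190 < x < 598. Perimeter ≥ 1144 gives x ≥ 1144 − 394 − 204 = 546.
So 546 ≤ x < 598; integers 546 through 597: 52 values.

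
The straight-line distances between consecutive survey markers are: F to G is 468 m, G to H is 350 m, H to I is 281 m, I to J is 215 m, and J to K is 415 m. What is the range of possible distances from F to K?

0 ≤ FK ≤ 1729 m

The maximum is all hops collinear in one direction: 468 + 350 + 281 + 215 + 415 = 1729.
The longest hop is 468; the others sum to 1261. Since 468 ≤ 1261, the path can fold back on itself completely, so the minimum distance is 0.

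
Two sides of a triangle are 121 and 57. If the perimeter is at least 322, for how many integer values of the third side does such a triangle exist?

34

Triangle inequality: 64 < x < 178. Perimeter ≥ 322 gives x ≥ 322 − 121 − 57 = 144.
So 144 ≤ x < 178; integers 144 through 177: 34 values.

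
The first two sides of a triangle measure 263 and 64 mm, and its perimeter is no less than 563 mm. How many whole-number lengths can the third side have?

91

Triangle inequality: 199 < x < 327. Perimeter ≥ 563 gives x ≥ 563 − 263 − 64 = 236.
So 236 ≤ x < 327; integers 236 through 326: 91 values.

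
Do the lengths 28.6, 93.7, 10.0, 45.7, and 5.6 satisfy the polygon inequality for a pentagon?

No

For a pentagon, each side must be shorter than the sum of the others.
Here the longest side is 93.7, but the remaining 4 sides sum to only 89.9.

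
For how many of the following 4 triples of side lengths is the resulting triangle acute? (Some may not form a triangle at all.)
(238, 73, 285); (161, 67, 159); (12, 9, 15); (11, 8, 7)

(238,73,285): 73²+238² = 61973 < 81225 = 285² → obtuse
(161,67,159): 67²+159² = 29770 > 25921 = 161² → acute
(12,9,15): 9²+12² = 225 = 15² → right
(11,8,7): 7²+8² = 113 < 121 = 11² → obtuse
1 of the 4 is acute.

1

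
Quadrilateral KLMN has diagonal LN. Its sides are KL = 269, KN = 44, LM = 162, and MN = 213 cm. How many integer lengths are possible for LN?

87

From triangle KLN: 225 < LN < 313.
From triangle MLN: 51 < LN < 375.
Intersection: 225 < LN < 313, so integers 226 through 312: 87 values.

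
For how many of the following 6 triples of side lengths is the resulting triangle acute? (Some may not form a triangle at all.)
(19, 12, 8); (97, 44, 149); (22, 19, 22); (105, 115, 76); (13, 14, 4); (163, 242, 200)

(19,12,8): 8²+12² = 208 < 361 = 19² → obtuse
(97,44,149): 44+97 ≤ 149, not a triangle
(22,19,22): 19²+22² = 845 > 484 = 22² → acute
(105,115,76): 76²+105² = 16801 > 13225 = 115² → acute
(13,14,4): 4²+13² = 185 < 196 = 14² → obtuse
(163,242,200): 163²+200² = 66569 > 58564 = 242² → acute
3 of the 6 are acute.

3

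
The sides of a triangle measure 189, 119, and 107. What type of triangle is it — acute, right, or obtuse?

obtuse

Compare the square of the longest side to the sum of squares of the other two: 107² + 119² = 25610 < 35721 = 189².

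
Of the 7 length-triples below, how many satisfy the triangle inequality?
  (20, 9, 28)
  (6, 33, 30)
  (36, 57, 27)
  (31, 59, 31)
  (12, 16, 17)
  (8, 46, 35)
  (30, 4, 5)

5

(9,20,28): 9+20 > 28 → valid
(6,30,33): 6+30 > 33 → valid
(27,36,57): 27+36 > 57 → valid
(31,31,59): 31+31 > 59 → valid
(12,16,17): 12+16 > 17 → valid
(8,35,46): 8+35 ≤ 46 → not valid
(4,5,30): 4+5 ≤ 30 → not valid
5 of the 7 triples form a triangle.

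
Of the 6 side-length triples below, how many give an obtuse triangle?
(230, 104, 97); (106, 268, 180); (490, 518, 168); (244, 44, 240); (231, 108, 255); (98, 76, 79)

1

(230,104,97): 97+104 ≤ 230, not a triangle
(106,268,180): 106²+180² = 43636 < 71824 = 268² → obtuse
(490,518,168): 168²+490² = 268324 = 518² → right
(244,44,240): 44²+240² = 59536 = 244² → right
(231,108,255): 108²+231² = 65025 = 255² → right
(98,76,79): 76²+79² = 12017 > 9604 = 98² → acute
1 of the 6 is obtuse.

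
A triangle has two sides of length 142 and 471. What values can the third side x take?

By the triangle inequality, x must be less than 142 + 471 = 613 and greater than |142 − 471| = 329.

329 < x < 613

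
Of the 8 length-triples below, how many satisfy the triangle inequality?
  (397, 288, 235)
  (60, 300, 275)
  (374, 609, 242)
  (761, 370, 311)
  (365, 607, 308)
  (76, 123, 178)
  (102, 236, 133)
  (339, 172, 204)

6

(235,288,397): 235+288 > 397 → valid
(60,275,300): 60+275 > 300 → valid
(242,374,609): 242+374 > 609 → valid
(311,370,761): 311+370 ≤ 761 → not valid
(308,365,607): 308+365 > 607 → valid
(76,123,178): 76+123 > 178 → valid
(102,133,236): 102+133 ≤ 236 → not valid
(172,204,339): 172+204 > 339 → valid
6 of the 8 triples form a triangle.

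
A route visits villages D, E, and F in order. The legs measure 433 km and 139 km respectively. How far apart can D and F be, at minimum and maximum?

By the triangle inequality, |433 − 139| ≤ DF ≤ 433 + 139.

294 ≤ DF ≤ 572 km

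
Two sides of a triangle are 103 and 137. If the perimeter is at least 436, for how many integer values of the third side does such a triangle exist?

44

Triangle inequality: 34 < x < 240. Perimeter ≥ 436 gives x ≥ 436 − 103 − 137 = 196.
So 196 ≤ x < 240; integers 196 through 239: 44 values.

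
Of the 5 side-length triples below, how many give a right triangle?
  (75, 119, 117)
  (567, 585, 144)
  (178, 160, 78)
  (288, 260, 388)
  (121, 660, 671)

(75,119,117): 75²+117² = 19314 > 14161 = 119² → acute
(567,585,144): 144²+567² = 342225 = 585² → right
(178,160,78): 78²+160² = 31684 = 178² → right
(288,260,388): 260²+288² = 150544 = 388² → right
(121,660,671): 121²+660² = 450241 = 671² → right
4 of the 5 are right.

4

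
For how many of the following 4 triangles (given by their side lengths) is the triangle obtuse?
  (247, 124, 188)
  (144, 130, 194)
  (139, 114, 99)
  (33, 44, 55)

(247,124,188): 124²+188² = 50720 < 61009 = 247² → obtuse
(144,130,194): 130²+144² = 37636 = 194² → right
(139,114,99): 99²+114² = 22797 > 19321 = 139² → acute
(33,44,55): 33²+44² = 3025 = 55² → right
1 of the 4 is obtuse.

1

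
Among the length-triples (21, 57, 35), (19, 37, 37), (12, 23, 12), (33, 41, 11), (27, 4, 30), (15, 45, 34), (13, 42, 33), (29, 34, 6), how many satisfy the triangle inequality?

7

(21,35,57): 21+35 ≤ 57 → not valid
(19,37,37): 19+37 > 37 → valid
(12,12,23): 12+12 > 23 → valid
(11,33,41): 11+33 > 41 → valid
(4,27,30): 4+27 > 30 → valid
(15,34,45): 15+34 > 45 → valid
(13,33,42): 13+33 > 42 → valid
(6,29,34): 6+29 > 34 → valid
7 of the 8 triples form a triangle.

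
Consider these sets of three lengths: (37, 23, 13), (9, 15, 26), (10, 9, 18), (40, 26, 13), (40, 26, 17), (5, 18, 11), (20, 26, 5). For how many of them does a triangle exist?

2

(13,23,37): 13+23 ≤ 37 → not valid
(9,15,26): 9+15 ≤ 26 → not valid
(9,10,18): 9+10 > 18 → valid
(13,26,40): 13+26 ≤ 40 → not valid
(17,26,40): 17+26 > 40 → valid
(5,11,18): 5+11 ≤ 18 → not valid
(5,20,26): 5+20 ≤ 26 → not valid
2 of the 7 triples form a triangle.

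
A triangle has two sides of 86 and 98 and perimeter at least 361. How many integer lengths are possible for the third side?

Triangle inequality: 12 < x < 184. Perimeter ≥ 361 gives x ≥ 361 − 86 − 98 = 177.
So 177 ≤ x < 184; integers 177 through 183: 7 values.

7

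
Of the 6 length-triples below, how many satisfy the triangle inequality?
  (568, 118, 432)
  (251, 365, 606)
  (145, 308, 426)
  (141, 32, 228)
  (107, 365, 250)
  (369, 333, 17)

2

(118,432,568): 118+432 ≤ 568 → not valid
(251,365,606): 251+365 > 606 → valid
(145,308,426): 145+308 > 426 → valid
(32,141,228): 32+141 ≤ 228 → not valid
(107,250,365): 107+250 ≤ 365 → not valid
(17,333,369): 17+333 ≤ 369 → not valid
2 of the 6 triples form a triangle.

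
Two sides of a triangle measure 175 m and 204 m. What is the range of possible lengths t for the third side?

29 < t < 379

By the triangle inequality, t must be less than 175 + 204 = 379 and greater than |175 − 204| = 29.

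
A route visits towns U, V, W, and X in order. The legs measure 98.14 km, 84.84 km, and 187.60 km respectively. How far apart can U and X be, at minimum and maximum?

The maximum is all hops collinear in one direction: 98.14 + 84.84 + 187.60 = 370.58.
The longest hop is 187.60; the others sum to 182.98. Folding the others back against it leaves at least 187.60 − 182.98 = 4.62.

4.62 ≤ UX ≤ 370.58 km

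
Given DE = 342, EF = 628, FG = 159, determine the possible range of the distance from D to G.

The maximum is all hops collinear in one direction: 342 + 628 + 159 = 1129.
The longest hop is 628; the others sum to 501. Folding the others back against it leaves at least 628 − 501 = 127.

127 ≤ DG ≤ 1129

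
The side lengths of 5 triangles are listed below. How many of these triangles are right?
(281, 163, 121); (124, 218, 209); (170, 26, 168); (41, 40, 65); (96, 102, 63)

(281,163,121): 121²+163² = 41210 < 78961 = 281² → obtuse
(124,218,209): 124²+209² = 59057 > 47524 = 218² → acute
(170,26,168): 26²+168² = 28900 = 170² → right
(41,40,65): 40²+41² = 3281 < 4225 = 65² → obtuse
(96,102,63): 63²+96² = 13185 > 10404 = 102² → acute
1 of the 5 is right.

1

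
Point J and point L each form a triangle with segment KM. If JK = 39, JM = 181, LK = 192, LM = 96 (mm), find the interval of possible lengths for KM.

142 < KM < 220

From triangle JKM: |39 − 181| < KM < 39 + 181, i.e. 142 < KM < 220.
From triangle LKM: 96 < KM < 288.
Both must hold, so KM lies in the intersection.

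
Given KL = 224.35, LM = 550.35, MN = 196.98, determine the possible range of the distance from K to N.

The maximum is all hops collinear in one direction: 224.35 + 550.35 + 196.98 = 971.68.
The longest hop is 550.35; the others sum to 421.33. Folding the others back against it leaves at least 550.35 − 421.33 = 129.02.

129.02 ≤ KN ≤ 971.68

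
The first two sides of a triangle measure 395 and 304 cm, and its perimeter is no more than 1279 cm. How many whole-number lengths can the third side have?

Triangle inequality: 91 < x < 699. Perimeter ≤ 1279 gives x ≤ 1279 − 395 − 304 = 580.
So 91 < x ≤ 580; integers 92 through 580: 489 values.

489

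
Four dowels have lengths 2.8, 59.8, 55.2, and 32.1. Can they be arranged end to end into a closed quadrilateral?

Yes

A quadrilateral exists iff every side is shorter than the sum of the others — equivalently, the longest side is less than the sum of the rest.
Longest side 59.8 < 90.1 (sum of the remaining 3), so yes.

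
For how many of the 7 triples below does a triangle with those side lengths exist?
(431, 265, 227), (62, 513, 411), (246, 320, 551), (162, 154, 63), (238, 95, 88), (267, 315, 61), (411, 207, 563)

5

(227,265,431): 227+265 > 431 → valid
(62,411,513): 62+411 ≤ 513 → not valid
(246,320,551): 246+320 > 551 → valid
(63,154,162): 63+154 > 162 → valid
(88,95,238): 88+95 ≤ 238 → not valid
(61,267,315): 61+267 > 315 → valid
(207,411,563): 207+411 > 563 → valid
5 of the 7 triples form a triangle.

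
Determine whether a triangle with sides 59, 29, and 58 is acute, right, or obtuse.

acute

Compare the square of the longest side to the sum of squares of the other two: 29² + 58² = 4205 > 3481 = 59².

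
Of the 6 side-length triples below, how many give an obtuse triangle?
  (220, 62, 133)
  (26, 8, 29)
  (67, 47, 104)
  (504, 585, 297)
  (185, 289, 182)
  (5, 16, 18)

(220,62,133): 62+133 ≤ 220, not a triangle
(26,8,29): 8²+26² = 740 < 841 = 29² → obtuse
(67,47,104): 47²+67² = 6698 < 10816 = 104² → obtuse
(504,585,297): 297²+504² = 342225 = 585² → right
(185,289,182): 182²+185² = 67349 < 83521 = 289² → obtuse
(5,16,18): 5²+16² = 281 < 324 = 18² → obtuse
4 of the 6 are obtuse.

4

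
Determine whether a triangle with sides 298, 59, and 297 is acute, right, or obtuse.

acute

Compare the square of the longest side to the sum of squares of the other two: 59² + 297² = 91690 > 88804 = 298².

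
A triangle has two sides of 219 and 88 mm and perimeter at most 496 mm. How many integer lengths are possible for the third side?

58

Triangle inequality: 131 < x < 307. Perimeter ≤ 496 gives x ≤ 496 − 219 − 88 = 189.
So 131 < x ≤ 189; integers 132 through 189: 58 values.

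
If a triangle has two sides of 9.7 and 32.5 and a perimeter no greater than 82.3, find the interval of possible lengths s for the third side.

22.8 < s ≤ 40.1

Triangle inequality alone gives 22.8 < s < 42.2.
The perimeter condition gives s ≤ 82.3 − 9.7 − 32.5 = 40.1.
Intersecting the two: 22.8 < s ≤ 40.1.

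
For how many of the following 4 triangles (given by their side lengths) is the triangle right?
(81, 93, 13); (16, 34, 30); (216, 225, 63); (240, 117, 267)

3

(81,93,13): 13²+81² = 6730 < 8649 = 93² → obtuse
(16,34,30): 16²+30² = 1156 = 34² → right
(216,225,63): 63²+216² = 50625 = 225² → right
(240,117,267): 117²+240² = 71289 = 267² → right
3 of the 4 are right.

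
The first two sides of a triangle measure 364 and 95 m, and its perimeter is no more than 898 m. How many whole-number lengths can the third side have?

170

Triangle inequality: 269 < x < 459. Perimeter ≤ 898 gives x ≤ 898 − 364 − 95 = 439.
So 269 < x ≤ 439; integers 270 through 439: 170 values.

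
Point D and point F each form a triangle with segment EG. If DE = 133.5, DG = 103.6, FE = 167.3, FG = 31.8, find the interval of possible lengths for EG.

135.5 < EG < 199.1

From triangle DEG: |133.5 − 103.6| < EG < 133.5 + 103.6, i.e. 29.9 < EG < 237.1.
From triangle FEG: 135.5 < EG < 199.1.
Both must hold, so EG lies in the intersection.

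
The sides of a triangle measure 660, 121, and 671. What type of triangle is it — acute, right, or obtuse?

right

Compare the square of the longest side to the sum of squares of the other two: 121² + 660² = 450241 = 671².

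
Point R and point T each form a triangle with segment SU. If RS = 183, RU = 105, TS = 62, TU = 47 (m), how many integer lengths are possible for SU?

30

From triangle RSU: 78 < SU < 288.
From triangle TSU: 15 < SU < 109.
Intersection: 78 < SU < 109, so integers 79 through 108: 30 values.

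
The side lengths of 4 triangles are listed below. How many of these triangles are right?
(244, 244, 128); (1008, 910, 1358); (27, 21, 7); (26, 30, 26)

(244,244,128): 128²+244² = 75920 > 59536 = 244² → acute
(1008,910,1358): 910²+1008² = 1844164 = 1358² → right
(27,21,7): 7²+21² = 490 < 729 = 27² → obtuse
(26,30,26): 26²+26² = 1352 > 900 = 30² → acute
1 of the 4 is right.

1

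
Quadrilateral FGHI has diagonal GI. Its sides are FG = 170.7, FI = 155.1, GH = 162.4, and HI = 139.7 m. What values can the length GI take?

From triangle FGI: |170.7 − 155.1| < GI < 170.7 + 155.1, i.e. 15.6 < GI < 325.8.
From triangle HGI: 22.7 < GI < 302.1.
Both must hold, so GI lies in the intersection.

22.7 < GI < 302.1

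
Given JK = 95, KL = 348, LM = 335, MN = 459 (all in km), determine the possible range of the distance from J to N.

The maximum is all hops collinear in one direction: 95 + 348 + 335 + 459 = 1237.
The longest hop is 459; the others sum to 778. Since 459 ≤ 778, the path can fold back on itself completely, so the minimum distance is 0.

0 ≤ JN ≤ 1237 km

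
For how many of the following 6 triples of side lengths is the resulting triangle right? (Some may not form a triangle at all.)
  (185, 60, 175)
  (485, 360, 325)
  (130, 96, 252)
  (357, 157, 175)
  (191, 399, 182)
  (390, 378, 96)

3

(185,60,175): 60²+175² = 34225 = 185² → right
(485,360,325): 325²+360² = 235225 = 485² → right
(130,96,252): 96+130 ≤ 252, not a triangle
(357,157,175): 157+175 ≤ 357, not a triangle
(191,399,182): 182+191 ≤ 399, not a triangle
(390,378,96): 96²+378² = 152100 = 390² → right
3 of the 6 are right.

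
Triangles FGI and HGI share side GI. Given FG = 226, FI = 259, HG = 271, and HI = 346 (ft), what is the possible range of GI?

75 < GI < 485

From triangle FGI: |226 − 259| < GI < 226 + 259, i.e. 33 < GI < 485.
From triangle HGI: 75 < GI < 617.
Both must hold, so GI lies in the intersection.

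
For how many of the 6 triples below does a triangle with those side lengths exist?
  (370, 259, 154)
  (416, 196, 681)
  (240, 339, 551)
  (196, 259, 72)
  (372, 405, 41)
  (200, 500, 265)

(154,259,370): 154+259 > 370 → valid
(196,416,681): 196+416 ≤ 681 → not valid
(240,339,551): 240+339 > 551 → valid
(72,196,259): 72+196 > 259 → valid
(41,372,405): 41+372 > 405 → valid
(200,265,500): 200+265 ≤ 500 → not valid
4 of the 6 triples form a triangle.

4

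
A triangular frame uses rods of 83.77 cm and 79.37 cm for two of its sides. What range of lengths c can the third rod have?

By the triangle inequality, c must be less than 83.77 + 79.37 = 163.14 and greater than |83.77 − 79.37| = 4.40.

4.40 < c < 163.14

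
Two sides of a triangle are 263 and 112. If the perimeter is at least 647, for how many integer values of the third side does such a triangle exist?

Triangle inequality: 151 < x < 375. Perimeter ≥ 647 gives x ≥ 647 − 263 − 112 = 272.
So 272 ≤ x < 375; integers 272 through 374: 103 values.

103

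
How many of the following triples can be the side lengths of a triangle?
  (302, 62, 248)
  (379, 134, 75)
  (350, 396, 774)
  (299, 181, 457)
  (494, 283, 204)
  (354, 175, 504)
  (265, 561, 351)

4

(62,248,302): 62+248 > 302 → valid
(75,134,379): 75+134 ≤ 379 → not valid
(350,396,774): 350+396 ≤ 774 → not valid
(181,299,457): 181+299 > 457 → valid
(204,283,494): 204+283 ≤ 494 → not valid
(175,354,504): 175+354 > 504 → valid
(265,351,561): 265+351 > 561 → valid
4 of the 7 triples form a triangle.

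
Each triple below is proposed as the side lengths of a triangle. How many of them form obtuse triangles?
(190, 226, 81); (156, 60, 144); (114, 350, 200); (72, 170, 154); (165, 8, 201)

(190,226,81): 81²+190² = 42661 < 51076 = 226² → obtuse
(156,60,144): 60²+144² = 24336 = 156² → right
(114,350,200): 114+200 ≤ 350, not a triangle
(72,170,154): 72²+154² = 28900 = 170² → right
(165,8,201): 8+165 ≤ 201, not a triangle
1 of the 5 is obtuse.

1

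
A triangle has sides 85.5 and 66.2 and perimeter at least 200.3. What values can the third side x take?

Triangle inequality alone gives 19.3 < x < 151.7.
The perimeter condition gives x ≥ 200.3 − 85.5 − 66.2 = 48.6.
Intersecting the two: 48.6 ≤ x < 151.7.

48.6 ≤ x < 151.7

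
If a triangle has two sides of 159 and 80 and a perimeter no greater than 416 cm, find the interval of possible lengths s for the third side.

Triangle inequality alone gives 79 < s < 239.
The perimeter condition gives s ≤ 416 − 159 − 80 = 177.
Intersecting the two: 79 < s ≤ 177.

79 < s ≤ 177 cm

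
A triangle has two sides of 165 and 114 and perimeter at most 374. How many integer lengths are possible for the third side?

Triangle inequality: 51 < x < 279. Perimeter ≤ 374 gives x ≤ 374 − 165 − 114 = 95.
So 51 < x ≤ 95; integers 52 through 95: 44 values.

44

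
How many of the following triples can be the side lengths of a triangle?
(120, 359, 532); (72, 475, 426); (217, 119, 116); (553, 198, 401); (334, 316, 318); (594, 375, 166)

(120,359,532): 120+359 ≤ 532 → not valid
(72,426,475): 72+426 > 475 → valid
(116,119,217): 116+119 > 217 → valid
(198,401,553): 198+401 > 553 → valid
(316,318,334): 316+318 > 334 → valid
(166,375,594): 166+375 ≤ 594 → not valid
4 of the 6 triples form a triangle.

4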